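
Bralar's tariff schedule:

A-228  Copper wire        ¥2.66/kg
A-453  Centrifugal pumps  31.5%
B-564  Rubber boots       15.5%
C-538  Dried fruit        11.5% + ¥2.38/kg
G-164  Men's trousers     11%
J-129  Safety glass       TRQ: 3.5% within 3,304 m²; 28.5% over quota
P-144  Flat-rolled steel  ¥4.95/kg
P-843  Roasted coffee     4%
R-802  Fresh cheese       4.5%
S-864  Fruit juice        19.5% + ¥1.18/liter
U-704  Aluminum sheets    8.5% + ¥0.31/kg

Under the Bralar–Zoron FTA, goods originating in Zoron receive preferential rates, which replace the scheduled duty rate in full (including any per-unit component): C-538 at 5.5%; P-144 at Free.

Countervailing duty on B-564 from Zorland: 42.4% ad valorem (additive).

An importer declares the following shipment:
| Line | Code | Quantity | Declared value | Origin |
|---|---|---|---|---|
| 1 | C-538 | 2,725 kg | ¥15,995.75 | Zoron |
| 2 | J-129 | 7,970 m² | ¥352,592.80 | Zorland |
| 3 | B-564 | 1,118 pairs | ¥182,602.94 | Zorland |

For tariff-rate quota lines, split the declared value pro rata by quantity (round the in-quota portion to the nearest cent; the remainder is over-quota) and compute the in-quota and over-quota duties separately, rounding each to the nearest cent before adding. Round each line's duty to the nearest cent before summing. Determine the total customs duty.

Line 1 (C-538, Zoron, 2,725 kg, ¥15,995.75):
Base rate for C-538 is 11.5% + ¥2.38/kg.
Origin Zoron qualifies under the Bralar–Zoron agreement and C-538 is covered: preferential rate 5.5% applies instead.
Duty = ¥15,995.75 × 5.5% = ¥879.77.
Line 2 (J-129, Zorland, 7,970 m², ¥352,592.80):
Code J-129 is under a tariff-rate quota (threshold 3,304 m²). In-quota: 3,304 m² at 3.5%; over-quota: 4,666 m² at 28.5%.
Pro-rata value split: in-quota = ¥352,592.80 × 3,304/7,970 = ¥146,168.96; over-quota = ¥352,592.80 − ¥146,168.96 = ¥206,423.84.
In-quota duty = ¥146,168.96 × 3.5% = ¥5,115.91. Over-quota duty = ¥206,423.84 × 28.5% = ¥58,830.79.
Line duty = ¥5,115.91 + ¥58,830.79 = ¥63,946.70.
Line 3 (B-564, Zorland, 1,118 pairs, ¥182,602.94):
Base rate for B-564 is 15.5%.
Additional duty on B-564 from Zorland: +42.4%. Applied ad valorem rate: 15.5% + 42.4% = 57.9%.
Duty = ¥182,602.94 × 57.9% = ¥105,727.10.
Total = ¥879.77 + ¥63,946.70 + ¥105,727.10 = ¥170,553.57.

¥170,553.57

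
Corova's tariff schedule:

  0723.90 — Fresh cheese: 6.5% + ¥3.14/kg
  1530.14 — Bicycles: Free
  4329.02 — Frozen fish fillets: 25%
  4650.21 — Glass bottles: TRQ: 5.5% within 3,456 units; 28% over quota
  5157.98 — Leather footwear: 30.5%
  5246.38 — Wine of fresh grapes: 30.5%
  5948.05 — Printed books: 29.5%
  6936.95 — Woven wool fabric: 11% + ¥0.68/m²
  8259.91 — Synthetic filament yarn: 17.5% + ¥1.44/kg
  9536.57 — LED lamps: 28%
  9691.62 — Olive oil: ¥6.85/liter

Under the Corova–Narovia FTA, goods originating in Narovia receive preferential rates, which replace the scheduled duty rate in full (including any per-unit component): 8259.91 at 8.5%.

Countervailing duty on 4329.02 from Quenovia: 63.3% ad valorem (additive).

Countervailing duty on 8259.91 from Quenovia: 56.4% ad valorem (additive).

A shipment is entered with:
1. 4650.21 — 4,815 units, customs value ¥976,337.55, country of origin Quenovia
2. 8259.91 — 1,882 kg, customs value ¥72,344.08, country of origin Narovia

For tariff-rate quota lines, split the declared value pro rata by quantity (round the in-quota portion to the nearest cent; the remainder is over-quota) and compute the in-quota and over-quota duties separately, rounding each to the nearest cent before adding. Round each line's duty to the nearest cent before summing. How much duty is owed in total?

Line 1 (4650.21, Quenovia, 4,815 units, ¥976,337.55):
Code 4650.21 is under a tariff-rate quota (threshold 3,456 units). In-quota: 3,456 units at 5.5%; over-quota: 1,359 units at 28%.
Pro-rata value split: in-quota = ¥976,337.55 × 3,456/4,815 = ¥700,773.12; over-quota = ¥976,337.55 − ¥700,773.12 = ¥275,564.43.
In-quota duty = ¥700,773.12 × 5.5% = ¥38,542.52. Over-quota duty = ¥275,564.43 × 28% = ¥77,158.04.
Line duty = ¥38,542.52 + ¥77,158.04 = ¥115,700.56.
Line 2 (8259.91, Narovia, 1,882 kg, ¥72,344.08):
Base rate for 8259.91 is 17.5% + ¥1.44/kg.
Origin Narovia qualifies under the Corova–Narovia agreement and 8259.91 is covered: preferential rate 8.5% applies instead.
The additional-duty order on 8259.91 targets Quenovia, not Narovia; it does not apply.
Duty = ¥72,344.08 × 8.5% = ¥6,149.25.
Total = ¥115,700.56 + ¥6,149.25 = ¥121,849.81.

¥121,849.81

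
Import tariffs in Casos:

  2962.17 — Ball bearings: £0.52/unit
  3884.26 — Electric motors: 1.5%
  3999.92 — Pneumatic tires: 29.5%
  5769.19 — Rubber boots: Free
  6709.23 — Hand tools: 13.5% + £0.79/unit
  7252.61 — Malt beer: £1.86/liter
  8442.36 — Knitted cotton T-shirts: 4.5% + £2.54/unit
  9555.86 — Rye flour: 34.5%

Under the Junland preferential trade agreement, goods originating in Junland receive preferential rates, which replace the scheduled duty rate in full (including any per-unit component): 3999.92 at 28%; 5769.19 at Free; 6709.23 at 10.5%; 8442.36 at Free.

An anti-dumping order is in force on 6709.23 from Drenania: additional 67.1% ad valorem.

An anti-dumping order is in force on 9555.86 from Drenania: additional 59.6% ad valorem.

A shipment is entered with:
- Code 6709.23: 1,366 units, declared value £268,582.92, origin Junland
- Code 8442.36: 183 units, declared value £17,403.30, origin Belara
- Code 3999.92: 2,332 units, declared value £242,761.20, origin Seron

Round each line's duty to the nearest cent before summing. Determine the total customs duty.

£101,063.73

Line 1 (6709.23, Junland, 1,366 units, £268,582.92):
Base rate for 6709.23 is 13.5% + £0.79/unit.
Origin Junland qualifies under the Casos–Junland agreement and 6709.23 is covered: preferential rate 10.5% applies instead.
The additional-duty order on 6709.23 targets Drenania, not Junland; it does not apply.
Duty = £268,582.92 × 10.5% = £28,201.21.
Line 2 (8442.36, Belara, 183 units, £17,403.30):
Base rate for 8442.36 is 4.5% + £2.54/unit.
8442.36 has an FTA preferential rate, but origin Belara is not Junland; base rate stands.
Duty = £17,403.30 × 4.5% + 183 × £2.54 = £1,247.97.
Line 3 (3999.92, Seron, 2,332 units, £242,761.20):
Base rate for 3999.92 is 29.5%.
3999.92 has an FTA preferential rate, but origin Seron is not Junland; base rate stands.
Duty = £242,761.20 × 29.5% = £71,614.55.
Total = £28,201.21 + £1,247.97 + £71,614.55 = £101,063.73.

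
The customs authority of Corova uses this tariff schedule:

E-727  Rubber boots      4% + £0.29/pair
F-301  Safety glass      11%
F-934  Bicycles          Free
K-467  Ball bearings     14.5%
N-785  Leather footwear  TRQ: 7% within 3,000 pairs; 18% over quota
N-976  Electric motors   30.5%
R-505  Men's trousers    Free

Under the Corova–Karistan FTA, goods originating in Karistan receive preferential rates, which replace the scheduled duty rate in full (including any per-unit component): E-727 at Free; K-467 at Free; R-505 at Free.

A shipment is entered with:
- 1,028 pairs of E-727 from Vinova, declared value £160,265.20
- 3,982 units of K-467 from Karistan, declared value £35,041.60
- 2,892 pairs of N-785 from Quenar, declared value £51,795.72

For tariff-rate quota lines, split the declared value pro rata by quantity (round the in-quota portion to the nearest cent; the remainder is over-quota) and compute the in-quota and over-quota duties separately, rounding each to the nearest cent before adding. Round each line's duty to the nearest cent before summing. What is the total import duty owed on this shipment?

Line 1 (E-727, Vinova, 1,028 pairs, £160,265.20):
Base rate for E-727 is 4% + £0.29/pair.
E-727 has an FTA preferential rate, but origin Vinova is not Karistan; base rate stands.
Duty = £160,265.20 × 4% + 1,028 × £0.29 = £6,708.73.
Line 2 (K-467, Karistan, 3,982 units, £35,041.60):
Base rate for K-467 is 14.5%.
Origin Karistan qualifies under the Corova–Karistan agreement and K-467 is covered: preferential rate Free applies instead.
Duty = £35,041.60 × 0% = £0.00.
Line 3 (N-785, Quenar, 2,892 pairs, £51,795.72):
Code N-785 is under a tariff-rate quota (threshold 3,000 pairs). Quantity 2,892 pairs is within the quota, so the in-quota rate 7% applies to the full value.
Duty = £51,795.72 × 7% = £3,625.70.
Total = £6,708.73 + £0.00 + £3,625.70 = £10,334.43.

£10,334.43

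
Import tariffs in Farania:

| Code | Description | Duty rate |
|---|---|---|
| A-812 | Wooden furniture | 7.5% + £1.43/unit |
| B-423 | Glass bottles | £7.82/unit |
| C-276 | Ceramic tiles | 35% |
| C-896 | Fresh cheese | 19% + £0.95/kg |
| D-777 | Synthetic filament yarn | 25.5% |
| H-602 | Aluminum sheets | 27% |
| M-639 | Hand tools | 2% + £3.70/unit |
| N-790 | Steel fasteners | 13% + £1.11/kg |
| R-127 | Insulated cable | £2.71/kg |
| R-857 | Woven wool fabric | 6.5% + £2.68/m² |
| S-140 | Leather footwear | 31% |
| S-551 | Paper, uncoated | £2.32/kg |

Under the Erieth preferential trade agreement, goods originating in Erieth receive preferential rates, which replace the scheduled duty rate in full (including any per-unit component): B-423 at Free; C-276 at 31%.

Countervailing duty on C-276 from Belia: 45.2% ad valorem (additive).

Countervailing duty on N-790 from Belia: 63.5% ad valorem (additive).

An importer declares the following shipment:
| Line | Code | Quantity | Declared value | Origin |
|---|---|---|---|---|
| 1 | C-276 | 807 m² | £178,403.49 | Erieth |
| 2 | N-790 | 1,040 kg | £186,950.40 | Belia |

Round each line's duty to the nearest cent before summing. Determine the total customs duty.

£199,476.54

Line 1 (C-276, Erieth, 807 m², £178,403.49):
Base rate for C-276 is 35%.
Origin Erieth qualifies under the Farania–Erieth agreement and C-276 is covered: preferential rate 31% applies instead.
The additional-duty order on C-276 targets Belia, not Erieth; it does not apply.
Duty = £178,403.49 × 31% = £55,305.08.
Line 2 (N-790, Belia, 1,040 kg, £186,950.40):
Base rate for N-790 is 13% + £1.11/kg.
Additional duty on N-790 from Belia: +63.5%. Applied ad valorem rate: 13% + 63.5% = 76.5%.
Duty = £186,950.40 × 76.5% + 1,040 × £1.11 = £144,171.46.
Total = £55,305.08 + £144,171.46 = £199,476.54.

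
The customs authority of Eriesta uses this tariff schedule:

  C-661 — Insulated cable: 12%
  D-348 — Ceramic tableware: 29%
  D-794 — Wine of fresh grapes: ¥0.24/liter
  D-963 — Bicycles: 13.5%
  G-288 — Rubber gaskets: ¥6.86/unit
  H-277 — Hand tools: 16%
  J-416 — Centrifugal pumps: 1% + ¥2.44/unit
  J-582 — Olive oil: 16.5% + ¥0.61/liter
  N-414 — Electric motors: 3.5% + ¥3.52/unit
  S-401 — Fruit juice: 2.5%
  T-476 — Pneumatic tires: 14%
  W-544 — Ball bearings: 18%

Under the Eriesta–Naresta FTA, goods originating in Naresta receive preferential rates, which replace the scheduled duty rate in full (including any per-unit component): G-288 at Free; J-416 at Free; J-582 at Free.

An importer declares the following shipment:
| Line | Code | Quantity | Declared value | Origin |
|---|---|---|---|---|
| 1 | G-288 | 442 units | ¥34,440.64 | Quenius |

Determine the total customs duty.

Line 1 (G-288, Quenius, 442 units, ¥34,440.64):
Base rate for G-288 is ¥6.86/unit.
G-288 has an FTA preferential rate, but origin Quenius is not Naresta; base rate stands.
Duty = 442 × ¥6.86 = ¥3,032.12.

¥3,032.12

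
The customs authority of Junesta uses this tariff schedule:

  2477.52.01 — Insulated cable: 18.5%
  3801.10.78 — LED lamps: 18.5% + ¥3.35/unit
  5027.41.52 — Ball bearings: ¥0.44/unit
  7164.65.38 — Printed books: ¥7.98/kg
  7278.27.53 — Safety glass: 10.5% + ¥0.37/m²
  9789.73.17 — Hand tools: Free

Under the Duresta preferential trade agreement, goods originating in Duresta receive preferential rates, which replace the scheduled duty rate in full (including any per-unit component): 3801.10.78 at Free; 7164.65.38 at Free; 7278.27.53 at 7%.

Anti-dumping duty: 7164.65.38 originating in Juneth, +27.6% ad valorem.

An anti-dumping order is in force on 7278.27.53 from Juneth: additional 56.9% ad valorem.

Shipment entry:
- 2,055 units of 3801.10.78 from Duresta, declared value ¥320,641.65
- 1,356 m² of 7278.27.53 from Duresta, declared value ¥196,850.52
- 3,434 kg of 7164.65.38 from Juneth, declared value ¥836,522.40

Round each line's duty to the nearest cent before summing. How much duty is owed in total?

Line 1 (3801.10.78, Duresta, 2,055 units, ¥320,641.65):
Base rate for 3801.10.78 is 18.5% + ¥3.35/unit.
Origin Duresta qualifies under the Junesta–Duresta agreement and 3801.10.78 is covered: preferential rate Free applies instead.
Duty = ¥320,641.65 × 0% = ¥0.00.
Line 2 (7278.27.53, Duresta, 1,356 m², ¥196,850.52):
Base rate for 7278.27.53 is 10.5% + ¥0.37/m².
Origin Duresta qualifies under the Junesta–Duresta agreement and 7278.27.53 is covered: preferential rate 7% applies instead.
The additional-duty order on 7278.27.53 targets Juneth, not Duresta; it does not apply.
Duty = ¥196,850.52 × 7% = ¥13,779.54.
Line 3 (7164.65.38, Juneth, 3,434 kg, ¥836,522.40):
Base rate for 7164.65.38 is ¥7.98/kg.
7164.65.38 has an FTA preferential rate, but origin Juneth is not Duresta; base rate stands.
Additional duty on 7164.65.38 from Juneth: +27.6% ad valorem. Applied ad valorem rate = 27.6%.
Duty = ¥836,522.40 × 27.6% + 3,434 × ¥7.98 = ¥258,283.50.
Total = ¥0.00 + ¥13,779.54 + ¥258,283.50 = ¥272,063.04.

¥272,063.04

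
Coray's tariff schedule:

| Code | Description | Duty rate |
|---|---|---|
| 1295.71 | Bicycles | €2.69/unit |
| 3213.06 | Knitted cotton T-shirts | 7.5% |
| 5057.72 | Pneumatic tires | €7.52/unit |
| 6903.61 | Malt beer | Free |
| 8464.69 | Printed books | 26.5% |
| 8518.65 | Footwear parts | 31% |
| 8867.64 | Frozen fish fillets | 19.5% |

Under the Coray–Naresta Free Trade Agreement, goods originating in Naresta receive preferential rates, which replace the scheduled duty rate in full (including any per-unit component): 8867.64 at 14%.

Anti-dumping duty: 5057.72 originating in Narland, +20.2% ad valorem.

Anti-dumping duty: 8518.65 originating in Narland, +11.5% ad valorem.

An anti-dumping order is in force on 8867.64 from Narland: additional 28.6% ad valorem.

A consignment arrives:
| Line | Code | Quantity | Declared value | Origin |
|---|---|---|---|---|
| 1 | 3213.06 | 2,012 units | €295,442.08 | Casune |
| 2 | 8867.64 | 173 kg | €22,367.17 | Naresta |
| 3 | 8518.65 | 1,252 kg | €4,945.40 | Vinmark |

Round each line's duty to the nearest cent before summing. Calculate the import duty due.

€26,822.63

Line 1 (3213.06, Casune, 2,012 units, €295,442.08):
Base rate for 3213.06 is 7.5%.
Duty = €295,442.08 × 7.5% = €22,158.16.
Line 2 (8867.64, Naresta, 173 kg, €22,367.17):
Base rate for 8867.64 is 19.5%.
Origin Naresta qualifies under the Coray–Naresta agreement and 8867.64 is covered: preferential rate 14% applies instead.
The additional-duty order on 8867.64 targets Narland, not Naresta; it does not apply.
Duty = €22,367.17 × 14% = €3,131.40.
Line 3 (8518.65, Vinmark, 1,252 kg, €4,945.40):
Base rate for 8518.65 is 31%.
The additional-duty order on 8518.65 targets Narland, not Vinmark; it does not apply.
Duty = €4,945.40 × 31% = €1,533.07.
Total = €22,158.16 + €3,131.40 + €1,533.07 = €26,822.63.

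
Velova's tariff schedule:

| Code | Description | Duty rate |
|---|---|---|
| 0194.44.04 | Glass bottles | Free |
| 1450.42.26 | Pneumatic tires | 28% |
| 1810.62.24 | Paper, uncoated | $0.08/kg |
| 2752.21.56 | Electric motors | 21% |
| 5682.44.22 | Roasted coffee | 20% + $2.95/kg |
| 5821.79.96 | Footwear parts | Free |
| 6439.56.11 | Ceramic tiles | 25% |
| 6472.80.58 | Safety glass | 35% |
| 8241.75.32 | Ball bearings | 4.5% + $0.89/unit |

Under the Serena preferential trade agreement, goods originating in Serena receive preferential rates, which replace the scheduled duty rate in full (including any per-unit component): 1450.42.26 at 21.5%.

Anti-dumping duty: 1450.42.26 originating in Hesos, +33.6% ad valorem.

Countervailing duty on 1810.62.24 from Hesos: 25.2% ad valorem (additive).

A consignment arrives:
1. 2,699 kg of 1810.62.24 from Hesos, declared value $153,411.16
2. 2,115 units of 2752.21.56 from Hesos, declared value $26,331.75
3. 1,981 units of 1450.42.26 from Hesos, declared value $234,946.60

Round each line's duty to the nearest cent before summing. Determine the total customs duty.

$189,132.31

Line 1 (1810.62.24, Hesos, 2,699 kg, $153,411.16):
Base rate for 1810.62.24 is $0.08/kg.
Additional duty on 1810.62.24 from Hesos: +25.2% ad valorem. Applied ad valorem rate = 25.2%.
Duty = $153,411.16 × 25.2% + 2,699 × $0.08 = $38,875.53.
Line 2 (2752.21.56, Hesos, 2,115 units, $26,331.75):
Base rate for 2752.21.56 is 21%.
Duty = $26,331.75 × 21% = $5,529.67.
Line 3 (1450.42.26, Hesos, 1,981 units, $234,946.60):
Base rate for 1450.42.26 is 28%.
1450.42.26 has an FTA preferential rate, but origin Hesos is not Serena; base rate stands.
Additional duty on 1450.42.26 from Hesos: +33.6%. Applied ad valorem rate: 28% + 33.6% = 61.6%.
Duty = $234,946.60 × 61.6% = $144,727.11.
Total = $38,875.53 + $5,529.67 + $144,727.11 = $189,132.31.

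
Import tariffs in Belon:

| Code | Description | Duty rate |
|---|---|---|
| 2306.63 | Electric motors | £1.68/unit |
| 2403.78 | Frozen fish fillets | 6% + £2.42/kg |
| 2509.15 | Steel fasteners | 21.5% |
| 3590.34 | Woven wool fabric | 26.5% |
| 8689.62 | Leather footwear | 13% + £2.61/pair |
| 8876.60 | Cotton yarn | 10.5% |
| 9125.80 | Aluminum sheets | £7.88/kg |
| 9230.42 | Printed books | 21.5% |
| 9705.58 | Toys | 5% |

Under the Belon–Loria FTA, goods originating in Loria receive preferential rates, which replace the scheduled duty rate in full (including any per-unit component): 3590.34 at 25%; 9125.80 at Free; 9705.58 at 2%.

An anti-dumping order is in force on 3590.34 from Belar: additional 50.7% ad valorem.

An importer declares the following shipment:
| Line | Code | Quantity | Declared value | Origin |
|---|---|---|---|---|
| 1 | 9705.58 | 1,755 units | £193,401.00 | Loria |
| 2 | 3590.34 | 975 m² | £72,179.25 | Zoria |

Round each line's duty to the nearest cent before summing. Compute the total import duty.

£22,995.52

Line 1 (9705.58, Loria, 1,755 units, £193,401.00):
Base rate for 9705.58 is 5%.
Origin Loria qualifies under the Belon–Loria agreement and 9705.58 is covered: preferential rate 2% applies instead.
Duty = £193,401.00 × 2% = £3,868.02.
Line 2 (3590.34, Zoria, 975 m², £72,179.25):
Base rate for 3590.34 is 26.5%.
3590.34 has an FTA preferential rate, but origin Zoria is not Loria; base rate stands.
The additional-duty order on 3590.34 targets Belar, not Zoria; it does not apply.
Duty = £72,179.25 × 26.5% = £19,127.50.
Total = £3,868.02 + £19,127.50 = £22,995.52.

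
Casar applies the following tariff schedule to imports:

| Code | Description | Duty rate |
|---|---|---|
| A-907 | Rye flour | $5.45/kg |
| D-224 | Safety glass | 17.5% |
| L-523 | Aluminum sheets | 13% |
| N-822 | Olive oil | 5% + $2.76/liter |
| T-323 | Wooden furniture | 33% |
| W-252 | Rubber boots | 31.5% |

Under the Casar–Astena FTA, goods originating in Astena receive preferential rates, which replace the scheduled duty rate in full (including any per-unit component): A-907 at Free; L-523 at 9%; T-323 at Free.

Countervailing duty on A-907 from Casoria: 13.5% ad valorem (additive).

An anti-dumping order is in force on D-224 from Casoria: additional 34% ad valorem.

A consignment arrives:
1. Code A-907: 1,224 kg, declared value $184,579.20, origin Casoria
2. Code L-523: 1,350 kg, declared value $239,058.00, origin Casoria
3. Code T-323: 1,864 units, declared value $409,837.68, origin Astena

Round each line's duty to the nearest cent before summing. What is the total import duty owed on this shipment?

Line 1 (A-907, Casoria, 1,224 kg, $184,579.20):
Base rate for A-907 is $5.45/kg.
A-907 has an FTA preferential rate, but origin Casoria is not Astena; base rate stands.
Additional duty on A-907 from Casoria: +13.5% ad valorem. Applied ad valorem rate = 13.5%.
Duty = $184,579.20 × 13.5% + 1,224 × $5.45 = $31,588.99.
Line 2 (L-523, Casoria, 1,350 kg, $239,058.00):
Base rate for L-523 is 13%.
L-523 has an FTA preferential rate, but origin Casoria is not Astena; base rate stands.
Duty = $239,058.00 × 13% = $31,077.54.
Line 3 (T-323, Astena, 1,864 units, $409,837.68):
Base rate for T-323 is 33%.
Origin Astena qualifies under the Casar–Astena agreement and T-323 is covered: preferential rate Free applies instead.
Duty = $409,837.68 × 0% = $0.00.
Total = $31,588.99 + $31,077.54 + $0.00 = $62,666.53.

$62,666.53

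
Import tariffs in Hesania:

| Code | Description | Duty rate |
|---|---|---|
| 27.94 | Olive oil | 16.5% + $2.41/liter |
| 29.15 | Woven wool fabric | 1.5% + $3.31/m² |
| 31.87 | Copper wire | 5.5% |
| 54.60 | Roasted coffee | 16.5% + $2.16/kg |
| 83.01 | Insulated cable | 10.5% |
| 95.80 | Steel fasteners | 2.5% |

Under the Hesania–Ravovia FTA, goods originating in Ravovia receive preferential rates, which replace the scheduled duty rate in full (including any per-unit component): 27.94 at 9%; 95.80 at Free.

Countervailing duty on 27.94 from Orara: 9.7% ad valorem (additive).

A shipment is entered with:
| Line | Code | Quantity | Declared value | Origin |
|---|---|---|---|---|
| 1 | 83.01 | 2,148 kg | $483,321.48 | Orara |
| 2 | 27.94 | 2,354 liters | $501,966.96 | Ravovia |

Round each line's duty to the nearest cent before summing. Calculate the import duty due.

$95,925.79

Line 1 (83.01, Orara, 2,148 kg, $483,321.48):
Base rate for 83.01 is 10.5%.
Duty = $483,321.48 × 10.5% = $50,748.76.
Line 2 (27.94, Ravovia, 2,354 liters, $501,966.96):
Base rate for 27.94 is 16.5% + $2.41/liter.
Origin Ravovia qualifies under the Hesania–Ravovia agreement and 27.94 is covered: preferential rate 9% applies instead.
The additional-duty order on 27.94 targets Orara, not Ravovia; it does not apply.
Duty = $501,966.96 × 9% = $45,177.03.
Total = $50,748.76 + $45,177.03 = $95,925.79.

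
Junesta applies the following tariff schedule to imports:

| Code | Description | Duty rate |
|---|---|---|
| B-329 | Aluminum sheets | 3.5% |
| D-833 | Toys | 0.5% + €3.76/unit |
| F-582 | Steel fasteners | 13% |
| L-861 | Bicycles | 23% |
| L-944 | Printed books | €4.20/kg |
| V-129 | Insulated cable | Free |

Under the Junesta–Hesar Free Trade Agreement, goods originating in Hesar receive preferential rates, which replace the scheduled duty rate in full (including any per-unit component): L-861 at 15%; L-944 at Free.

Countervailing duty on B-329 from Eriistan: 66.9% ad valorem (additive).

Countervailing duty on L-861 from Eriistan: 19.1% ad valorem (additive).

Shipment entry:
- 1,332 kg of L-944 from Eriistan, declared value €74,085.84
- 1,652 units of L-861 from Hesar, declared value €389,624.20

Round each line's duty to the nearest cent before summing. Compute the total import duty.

€64,038.03

Line 1 (L-944, Eriistan, 1,332 kg, €74,085.84):
Base rate for L-944 is €4.20/kg.
L-944 has an FTA preferential rate, but origin Eriistan is not Hesar; base rate stands.
Duty = 1,332 × €4.20 = €5,594.40.
Line 2 (L-861, Hesar, 1,652 units, €389,624.20):
Base rate for L-861 is 23%.
Origin Hesar qualifies under the Junesta–Hesar agreement and L-861 is covered: preferential rate 15% applies instead.
The additional-duty order on L-861 targets Eriistan, not Hesar; it does not apply.
Duty = €389,624.20 × 15% = €58,443.63.
Total = €5,594.40 + €58,443.63 = €64,038.03.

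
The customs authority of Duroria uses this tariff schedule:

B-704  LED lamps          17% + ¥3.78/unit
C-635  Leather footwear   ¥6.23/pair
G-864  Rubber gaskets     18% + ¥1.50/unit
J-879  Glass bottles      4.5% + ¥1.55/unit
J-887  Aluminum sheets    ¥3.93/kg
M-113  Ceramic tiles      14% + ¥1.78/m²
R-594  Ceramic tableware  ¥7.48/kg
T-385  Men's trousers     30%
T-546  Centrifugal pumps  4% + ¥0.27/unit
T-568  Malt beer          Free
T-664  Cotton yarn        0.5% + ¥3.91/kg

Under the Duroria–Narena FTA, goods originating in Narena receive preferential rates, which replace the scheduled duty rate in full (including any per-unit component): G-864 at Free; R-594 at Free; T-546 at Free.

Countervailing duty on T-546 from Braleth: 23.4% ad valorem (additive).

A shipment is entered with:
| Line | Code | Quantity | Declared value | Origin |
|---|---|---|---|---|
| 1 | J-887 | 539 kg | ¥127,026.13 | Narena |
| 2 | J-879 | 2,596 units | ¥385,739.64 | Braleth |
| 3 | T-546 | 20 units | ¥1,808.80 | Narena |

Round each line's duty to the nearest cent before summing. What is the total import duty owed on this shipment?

¥23,500.35

Line 1 (J-887, Narena, 539 kg, ¥127,026.13):
Base rate for J-887 is ¥3.93/kg.
Origin Narena is the FTA partner but J-887 is not on the preference list; base rate stands.
Duty = 539 × ¥3.93 = ¥2,118.27.
Line 2 (J-879, Braleth, 2,596 units, ¥385,739.64):
Base rate for J-879 is 4.5% + ¥1.55/unit.
Duty = ¥385,739.64 × 4.5% + 2,596 × ¥1.55 = ¥21,382.08.
Line 3 (T-546, Narena, 20 units, ¥1,808.80):
Base rate for T-546 is 4% + ¥0.27/unit.
Origin Narena qualifies under the Duroria–Narena agreement and T-546 is covered: preferential rate Free applies instead.
The additional-duty order on T-546 targets Braleth, not Narena; it does not apply.
Duty = ¥1,808.80 × 0% = ¥0.00.
Total = ¥2,118.27 + ¥21,382.08 + ¥0.00 = ¥23,500.35.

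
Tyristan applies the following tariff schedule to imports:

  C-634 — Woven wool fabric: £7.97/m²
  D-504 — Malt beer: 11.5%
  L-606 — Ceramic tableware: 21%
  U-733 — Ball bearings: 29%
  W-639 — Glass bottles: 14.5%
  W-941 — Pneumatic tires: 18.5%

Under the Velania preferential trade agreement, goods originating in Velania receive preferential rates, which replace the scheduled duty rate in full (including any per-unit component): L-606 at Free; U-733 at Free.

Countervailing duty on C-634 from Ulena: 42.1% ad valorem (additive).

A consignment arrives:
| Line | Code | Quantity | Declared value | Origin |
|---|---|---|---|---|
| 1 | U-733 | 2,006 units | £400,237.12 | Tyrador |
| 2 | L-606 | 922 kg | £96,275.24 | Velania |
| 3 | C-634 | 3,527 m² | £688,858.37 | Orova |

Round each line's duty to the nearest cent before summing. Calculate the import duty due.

£144,178.95

Line 1 (U-733, Tyrador, 2,006 units, £400,237.12):
Base rate for U-733 is 29%.
U-733 has an FTA preferential rate, but origin Tyrador is not Velania; base rate stands.
Duty = £400,237.12 × 29% = £116,068.76.
Line 2 (L-606, Velania, 922 kg, £96,275.24):
Base rate for L-606 is 21%.
Origin Velania qualifies under the Tyristan–Velania agreement and L-606 is covered: preferential rate Free applies instead.
Duty = £96,275.24 × 0% = £0.00.
Line 3 (C-634, Orova, 3,527 m², £688,858.37):
Base rate for C-634 is £7.97/m².
The additional-duty order on C-634 targets Ulena, not Orova; it does not apply.
Duty = 3,527 × £7.97 = £28,110.19.
Total = £116,068.76 + £0.00 + £28,110.19 = £144,178.95.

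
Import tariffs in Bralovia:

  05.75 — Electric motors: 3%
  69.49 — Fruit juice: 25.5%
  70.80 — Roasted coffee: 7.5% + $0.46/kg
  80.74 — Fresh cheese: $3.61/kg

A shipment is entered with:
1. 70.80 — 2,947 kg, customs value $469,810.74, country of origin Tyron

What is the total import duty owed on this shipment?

$36,591.43

Line 1 (70.80, Tyron, 2,947 kg, $469,810.74):
Base rate for 70.80 is 7.5% + $0.46/kg.
Duty = $469,810.74 × 7.5% + 2,947 × $0.46 = $36,591.43.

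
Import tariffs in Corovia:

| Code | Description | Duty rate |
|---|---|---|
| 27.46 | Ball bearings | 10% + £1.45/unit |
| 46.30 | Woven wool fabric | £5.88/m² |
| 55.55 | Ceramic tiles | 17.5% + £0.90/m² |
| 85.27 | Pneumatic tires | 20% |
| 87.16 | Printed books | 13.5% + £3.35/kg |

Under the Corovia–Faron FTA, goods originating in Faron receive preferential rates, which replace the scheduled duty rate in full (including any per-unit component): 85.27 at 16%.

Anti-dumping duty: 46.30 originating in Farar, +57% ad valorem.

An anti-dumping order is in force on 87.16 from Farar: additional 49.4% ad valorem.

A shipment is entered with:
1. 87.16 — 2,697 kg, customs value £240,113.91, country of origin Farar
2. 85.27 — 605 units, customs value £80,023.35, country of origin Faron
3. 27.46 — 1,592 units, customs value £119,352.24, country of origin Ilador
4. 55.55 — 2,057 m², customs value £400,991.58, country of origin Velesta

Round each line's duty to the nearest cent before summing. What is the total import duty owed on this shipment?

£259,138.79

Line 1 (87.16, Farar, 2,697 kg, £240,113.91):
Base rate for 87.16 is 13.5% + £3.35/kg.
Additional duty on 87.16 from Farar: +49.4%. Applied ad valorem rate: 13.5% + 49.4% = 62.9%.
Duty = £240,113.91 × 62.9% + 2,697 × £3.35 = £160,066.60.
Line 2 (85.27, Faron, 605 units, £80,023.35):
Base rate for 85.27 is 20%.
Origin Faron qualifies under the Corovia–Faron agreement and 85.27 is covered: preferential rate 16% applies instead.
Duty = £80,023.35 × 16% = £12,803.74.
Line 3 (27.46, Ilador, 1,592 units, £119,352.24):
Base rate for 27.46 is 10% + £1.45/unit.
Duty = £119,352.24 × 10% + 1,592 × £1.45 = £14,243.62.
Line 4 (55.55, Velesta, 2,057 m², £400,991.58):
Base rate for 55.55 is 17.5% + £0.90/m².
Duty = £400,991.58 × 17.5% + 2,057 × £0.90 = £72,024.83.
Total = £160,066.60 + £12,803.74 + £14,243.62 + £72,024.83 = £259,138.79.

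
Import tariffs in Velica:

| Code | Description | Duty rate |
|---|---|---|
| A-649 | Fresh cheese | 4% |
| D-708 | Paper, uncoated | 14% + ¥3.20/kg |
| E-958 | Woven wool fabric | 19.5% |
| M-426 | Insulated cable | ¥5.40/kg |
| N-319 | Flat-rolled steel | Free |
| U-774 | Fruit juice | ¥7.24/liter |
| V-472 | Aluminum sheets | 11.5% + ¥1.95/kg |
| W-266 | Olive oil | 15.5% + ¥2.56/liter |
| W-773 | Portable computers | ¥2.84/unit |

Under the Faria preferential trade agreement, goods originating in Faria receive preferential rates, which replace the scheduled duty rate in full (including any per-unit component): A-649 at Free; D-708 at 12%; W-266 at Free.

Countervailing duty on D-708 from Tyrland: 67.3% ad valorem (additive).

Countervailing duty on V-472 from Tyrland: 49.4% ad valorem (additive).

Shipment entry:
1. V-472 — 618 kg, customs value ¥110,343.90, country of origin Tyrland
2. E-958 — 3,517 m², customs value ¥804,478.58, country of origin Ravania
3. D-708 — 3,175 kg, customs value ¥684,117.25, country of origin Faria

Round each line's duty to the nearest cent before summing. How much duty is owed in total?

¥307,371.93

Line 1 (V-472, Tyrland, 618 kg, ¥110,343.90):
Base rate for V-472 is 11.5% + ¥1.95/kg.
Additional duty on V-472 from Tyrland: +49.4%. Applied ad valorem rate: 11.5% + 49.4% = 60.9%.
Duty = ¥110,343.90 × 60.9% + 618 × ¥1.95 = ¥68,404.54.
Line 2 (E-958, Ravania, 3,517 m², ¥804,478.58):
Base rate for E-958 is 19.5%.
Duty = ¥804,478.58 × 19.5% = ¥156,873.32.
Line 3 (D-708, Faria, 3,175 kg, ¥684,117.25):
Base rate for D-708 is 14% + ¥3.20/kg.
Origin Faria qualifies under the Velica–Faria agreement and D-708 is covered: preferential rate 12% applies instead.
The additional-duty order on D-708 targets Tyrland, not Faria; it does not apply.
Duty = ¥684,117.25 × 12% = ¥82,094.07.
Total = ¥68,404.54 + ¥156,873.32 + ¥82,094.07 = ¥307,371.93.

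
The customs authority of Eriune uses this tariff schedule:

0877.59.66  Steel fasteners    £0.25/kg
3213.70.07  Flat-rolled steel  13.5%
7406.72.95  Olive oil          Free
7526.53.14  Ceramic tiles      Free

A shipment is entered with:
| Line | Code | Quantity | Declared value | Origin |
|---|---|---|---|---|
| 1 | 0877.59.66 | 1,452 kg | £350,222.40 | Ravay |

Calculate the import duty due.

Line 1 (0877.59.66, Ravay, 1,452 kg, £350,222.40):
Base rate for 0877.59.66 is £0.25/kg.
Duty = 1,452 × £0.25 = £363.00.

£363.00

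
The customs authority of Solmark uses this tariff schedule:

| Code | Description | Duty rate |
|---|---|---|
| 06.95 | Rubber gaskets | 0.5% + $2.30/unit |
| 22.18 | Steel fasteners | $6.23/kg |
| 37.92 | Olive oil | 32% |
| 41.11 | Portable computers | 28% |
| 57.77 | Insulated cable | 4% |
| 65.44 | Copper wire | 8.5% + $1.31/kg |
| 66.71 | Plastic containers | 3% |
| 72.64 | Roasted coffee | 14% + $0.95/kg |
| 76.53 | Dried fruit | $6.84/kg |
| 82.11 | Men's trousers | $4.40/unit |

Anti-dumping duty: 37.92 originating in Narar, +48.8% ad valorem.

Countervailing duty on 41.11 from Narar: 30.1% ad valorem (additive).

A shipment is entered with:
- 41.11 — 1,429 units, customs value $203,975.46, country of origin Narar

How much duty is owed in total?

Line 1 (41.11, Narar, 1,429 units, $203,975.46):
Base rate for 41.11 is 28%.
Additional duty on 41.11 from Narar: +30.1%. Applied ad valorem rate: 28% + 30.1% = 58.1%.
Duty = $203,975.46 × 58.1% = $118,509.74.

$118,509.74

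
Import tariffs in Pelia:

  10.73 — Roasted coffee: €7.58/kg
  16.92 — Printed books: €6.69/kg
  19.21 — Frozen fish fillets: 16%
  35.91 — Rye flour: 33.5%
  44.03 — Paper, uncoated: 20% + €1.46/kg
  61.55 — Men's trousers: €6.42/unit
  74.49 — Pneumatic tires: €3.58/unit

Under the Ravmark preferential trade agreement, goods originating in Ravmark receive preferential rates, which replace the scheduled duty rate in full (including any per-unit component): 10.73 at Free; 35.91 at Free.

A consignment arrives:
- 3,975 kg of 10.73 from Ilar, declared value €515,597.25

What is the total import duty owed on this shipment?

Line 1 (10.73, Ilar, 3,975 kg, €515,597.25):
Base rate for 10.73 is €7.58/kg.
10.73 has an FTA preferential rate, but origin Ilar is not Ravmark; base rate stands.
Duty = 3,975 × €7.58 = €30,130.50.

€30,130.50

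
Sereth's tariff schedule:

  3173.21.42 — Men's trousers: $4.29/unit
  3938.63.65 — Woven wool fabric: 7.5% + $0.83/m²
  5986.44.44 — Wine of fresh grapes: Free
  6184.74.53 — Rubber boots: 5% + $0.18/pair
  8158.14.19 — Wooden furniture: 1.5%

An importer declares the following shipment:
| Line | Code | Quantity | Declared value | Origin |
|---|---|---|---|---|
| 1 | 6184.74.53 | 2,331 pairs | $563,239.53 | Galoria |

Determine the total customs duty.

$28,581.56

Line 1 (6184.74.53, Galoria, 2,331 pairs, $563,239.53):
Base rate for 6184.74.53 is 5% + $0.18/pair.
Duty = $563,239.53 × 5% + 2,331 × $0.18 = $28,581.56.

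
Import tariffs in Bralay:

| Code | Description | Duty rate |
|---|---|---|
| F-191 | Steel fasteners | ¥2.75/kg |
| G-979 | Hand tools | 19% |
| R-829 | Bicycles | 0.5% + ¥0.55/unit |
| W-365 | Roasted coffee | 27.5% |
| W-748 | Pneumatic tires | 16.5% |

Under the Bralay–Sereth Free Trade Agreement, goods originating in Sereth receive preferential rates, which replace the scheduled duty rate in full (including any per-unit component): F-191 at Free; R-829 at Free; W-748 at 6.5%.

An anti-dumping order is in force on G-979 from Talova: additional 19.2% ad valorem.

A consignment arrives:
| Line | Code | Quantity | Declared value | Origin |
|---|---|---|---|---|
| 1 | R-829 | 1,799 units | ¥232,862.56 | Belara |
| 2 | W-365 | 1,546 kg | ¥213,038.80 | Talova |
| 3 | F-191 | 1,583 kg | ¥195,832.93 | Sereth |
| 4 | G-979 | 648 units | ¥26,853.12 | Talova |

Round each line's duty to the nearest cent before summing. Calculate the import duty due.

Line 1 (R-829, Belara, 1,799 units, ¥232,862.56):
Base rate for R-829 is 0.5% + ¥0.55/unit.
R-829 has an FTA preferential rate, but origin Belara is not Sereth; base rate stands.
Duty = ¥232,862.56 × 0.5% + 1,799 × ¥0.55 = ¥2,153.76.
Line 2 (W-365, Talova, 1,546 kg, ¥213,038.80):
Base rate for W-365 is 27.5%.
Duty = ¥213,038.80 × 27.5% = ¥58,585.67.
Line 3 (F-191, Sereth, 1,583 kg, ¥195,832.93):
Base rate for F-191 is ¥2.75/kg.
Origin Sereth qualifies under the Bralay–Sereth agreement and F-191 is covered: preferential rate Free applies instead.
Duty = ¥195,832.93 × 0% = ¥0.00.
Line 4 (G-979, Talova, 648 units, ¥26,853.12):
Base rate for G-979 is 19%.
Additional duty on G-979 from Talova: +19.2%. Applied ad valorem rate: 19% + 19.2% = 38.2%.
Duty = ¥26,853.12 × 38.2% = ¥10,257.89.
Total = ¥2,153.76 + ¥58,585.67 + ¥0.00 + ¥10,257.89 = ¥70,997.32.

¥70,997.32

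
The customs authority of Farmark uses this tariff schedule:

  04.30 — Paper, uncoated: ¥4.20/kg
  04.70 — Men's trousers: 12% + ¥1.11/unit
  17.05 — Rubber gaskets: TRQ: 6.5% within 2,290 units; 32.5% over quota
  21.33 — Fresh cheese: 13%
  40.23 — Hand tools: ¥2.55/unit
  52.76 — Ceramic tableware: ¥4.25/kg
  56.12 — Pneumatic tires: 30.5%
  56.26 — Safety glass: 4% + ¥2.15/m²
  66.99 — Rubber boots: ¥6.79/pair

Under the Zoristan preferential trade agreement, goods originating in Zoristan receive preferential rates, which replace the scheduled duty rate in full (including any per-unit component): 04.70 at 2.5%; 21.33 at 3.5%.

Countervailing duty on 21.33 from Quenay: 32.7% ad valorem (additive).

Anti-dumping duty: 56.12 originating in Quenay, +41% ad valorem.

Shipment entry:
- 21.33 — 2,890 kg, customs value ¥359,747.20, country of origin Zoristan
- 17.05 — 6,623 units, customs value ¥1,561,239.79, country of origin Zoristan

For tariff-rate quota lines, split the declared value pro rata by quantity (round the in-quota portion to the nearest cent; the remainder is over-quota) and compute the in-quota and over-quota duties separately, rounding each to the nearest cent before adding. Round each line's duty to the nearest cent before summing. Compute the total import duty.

¥379,640.44

Line 1 (21.33, Zoristan, 2,890 kg, ¥359,747.20):
Base rate for 21.33 is 13%.
Origin Zoristan qualifies under the Farmark–Zoristan agreement and 21.33 is covered: preferential rate 3.5% applies instead.
The additional-duty order on 21.33 targets Quenay, not Zoristan; it does not apply.
Duty = ¥359,747.20 × 3.5% = ¥12,591.15.
Line 2 (17.05, Zoristan, 6,623 units, ¥1,561,239.79):
Code 17.05 is under a tariff-rate quota (threshold 2,290 units). In-quota: 2,290 units at 6.5%; over-quota: 4,333 units at 32.5%.
Pro-rata value split: in-quota = ¥1,561,239.79 × 2,290/6,623 = ¥539,821.70; over-quota = ¥1,561,239.79 − ¥539,821.70 = ¥1,021,418.09.
In-quota duty = ¥539,821.70 × 6.5% = ¥35,088.41. Over-quota duty = ¥1,021,418.09 × 32.5% = ¥331,960.88.
Line duty = ¥35,088.41 + ¥331,960.88 = ¥367,049.29.
Total = ¥12,591.15 + ¥367,049.29 = ¥379,640.44.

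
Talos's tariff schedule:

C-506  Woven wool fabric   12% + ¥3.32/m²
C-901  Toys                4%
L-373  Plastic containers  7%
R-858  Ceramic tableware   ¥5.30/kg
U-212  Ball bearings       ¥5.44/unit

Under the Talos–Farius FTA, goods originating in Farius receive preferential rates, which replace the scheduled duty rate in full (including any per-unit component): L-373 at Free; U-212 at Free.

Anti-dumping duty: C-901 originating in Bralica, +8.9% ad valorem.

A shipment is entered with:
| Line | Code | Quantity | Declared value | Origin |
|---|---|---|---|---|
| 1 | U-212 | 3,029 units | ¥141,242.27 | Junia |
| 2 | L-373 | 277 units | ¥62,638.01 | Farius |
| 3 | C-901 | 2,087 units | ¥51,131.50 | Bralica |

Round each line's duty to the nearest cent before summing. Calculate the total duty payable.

¥23,073.72

Line 1 (U-212, Junia, 3,029 units, ¥141,242.27):
Base rate for U-212 is ¥5.44/unit.
U-212 has an FTA preferential rate, but origin Junia is not Farius; base rate stands.
Duty = 3,029 × ¥5.44 = ¥16,477.76.
Line 2 (L-373, Farius, 277 units, ¥62,638.01):
Base rate for L-373 is 7%.
Origin Farius qualifies under the Talos–Farius agreement and L-373 is covered: preferential rate Free applies instead.
Duty = ¥62,638.01 × 0% = ¥0.00.
Line 3 (C-901, Bralica, 2,087 units, ¥51,131.50):
Base rate for C-901 is 4%.
Additional duty on C-901 from Bralica: +8.9%. Applied ad valorem rate: 4% + 8.9% = 12.9%.
Duty = ¥51,131.50 × 12.9% = ¥6,595.96.
Total = ¥16,477.76 + ¥0.00 + ¥6,595.96 = ¥23,073.72.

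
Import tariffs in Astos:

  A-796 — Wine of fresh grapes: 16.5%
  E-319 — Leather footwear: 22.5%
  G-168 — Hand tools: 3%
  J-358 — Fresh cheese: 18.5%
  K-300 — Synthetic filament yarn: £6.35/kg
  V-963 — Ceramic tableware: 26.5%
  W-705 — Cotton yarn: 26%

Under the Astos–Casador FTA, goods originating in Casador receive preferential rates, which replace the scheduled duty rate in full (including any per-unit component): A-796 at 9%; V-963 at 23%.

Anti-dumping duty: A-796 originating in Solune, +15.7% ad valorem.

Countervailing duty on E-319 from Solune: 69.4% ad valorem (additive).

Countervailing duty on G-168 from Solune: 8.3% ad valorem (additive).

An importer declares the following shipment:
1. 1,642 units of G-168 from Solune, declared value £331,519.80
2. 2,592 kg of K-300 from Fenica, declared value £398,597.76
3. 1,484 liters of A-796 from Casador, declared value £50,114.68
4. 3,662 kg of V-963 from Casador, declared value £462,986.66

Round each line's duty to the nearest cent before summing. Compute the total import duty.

£164,918.19

Line 1 (G-168, Solune, 1,642 units, £331,519.80):
Base rate for G-168 is 3%.
Additional duty on G-168 from Solune: +8.3%. Applied ad valorem rate: 3% + 8.3% = 11.3%.
Duty = £331,519.80 × 11.3% = £37,461.74.
Line 2 (K-300, Fenica, 2,592 kg, £398,597.76):
Base rate for K-300 is £6.35/kg.
Duty = 2,592 × £6.35 = £16,459.20.
Line 3 (A-796, Casador, 1,484 liters, £50,114.68):
Base rate for A-796 is 16.5%.
Origin Casador qualifies under the Astos–Casador agreement and A-796 is covered: preferential rate 9% applies instead.
The additional-duty order on A-796 targets Solune, not Casador; it does not apply.
Duty = £50,114.68 × 9% = £4,510.32.
Line 4 (V-963, Casador, 3,662 kg, £462,986.66):
Base rate for V-963 is 26.5%.
Origin Casador qualifies under the Astos–Casador agreement and V-963 is covered: preferential rate 23% applies instead.
Duty = £462,986.66 × 23% = £106,486.93.
Total = £37,461.74 + £16,459.20 + £4,510.32 + £106,486.93 = £164,918.19.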